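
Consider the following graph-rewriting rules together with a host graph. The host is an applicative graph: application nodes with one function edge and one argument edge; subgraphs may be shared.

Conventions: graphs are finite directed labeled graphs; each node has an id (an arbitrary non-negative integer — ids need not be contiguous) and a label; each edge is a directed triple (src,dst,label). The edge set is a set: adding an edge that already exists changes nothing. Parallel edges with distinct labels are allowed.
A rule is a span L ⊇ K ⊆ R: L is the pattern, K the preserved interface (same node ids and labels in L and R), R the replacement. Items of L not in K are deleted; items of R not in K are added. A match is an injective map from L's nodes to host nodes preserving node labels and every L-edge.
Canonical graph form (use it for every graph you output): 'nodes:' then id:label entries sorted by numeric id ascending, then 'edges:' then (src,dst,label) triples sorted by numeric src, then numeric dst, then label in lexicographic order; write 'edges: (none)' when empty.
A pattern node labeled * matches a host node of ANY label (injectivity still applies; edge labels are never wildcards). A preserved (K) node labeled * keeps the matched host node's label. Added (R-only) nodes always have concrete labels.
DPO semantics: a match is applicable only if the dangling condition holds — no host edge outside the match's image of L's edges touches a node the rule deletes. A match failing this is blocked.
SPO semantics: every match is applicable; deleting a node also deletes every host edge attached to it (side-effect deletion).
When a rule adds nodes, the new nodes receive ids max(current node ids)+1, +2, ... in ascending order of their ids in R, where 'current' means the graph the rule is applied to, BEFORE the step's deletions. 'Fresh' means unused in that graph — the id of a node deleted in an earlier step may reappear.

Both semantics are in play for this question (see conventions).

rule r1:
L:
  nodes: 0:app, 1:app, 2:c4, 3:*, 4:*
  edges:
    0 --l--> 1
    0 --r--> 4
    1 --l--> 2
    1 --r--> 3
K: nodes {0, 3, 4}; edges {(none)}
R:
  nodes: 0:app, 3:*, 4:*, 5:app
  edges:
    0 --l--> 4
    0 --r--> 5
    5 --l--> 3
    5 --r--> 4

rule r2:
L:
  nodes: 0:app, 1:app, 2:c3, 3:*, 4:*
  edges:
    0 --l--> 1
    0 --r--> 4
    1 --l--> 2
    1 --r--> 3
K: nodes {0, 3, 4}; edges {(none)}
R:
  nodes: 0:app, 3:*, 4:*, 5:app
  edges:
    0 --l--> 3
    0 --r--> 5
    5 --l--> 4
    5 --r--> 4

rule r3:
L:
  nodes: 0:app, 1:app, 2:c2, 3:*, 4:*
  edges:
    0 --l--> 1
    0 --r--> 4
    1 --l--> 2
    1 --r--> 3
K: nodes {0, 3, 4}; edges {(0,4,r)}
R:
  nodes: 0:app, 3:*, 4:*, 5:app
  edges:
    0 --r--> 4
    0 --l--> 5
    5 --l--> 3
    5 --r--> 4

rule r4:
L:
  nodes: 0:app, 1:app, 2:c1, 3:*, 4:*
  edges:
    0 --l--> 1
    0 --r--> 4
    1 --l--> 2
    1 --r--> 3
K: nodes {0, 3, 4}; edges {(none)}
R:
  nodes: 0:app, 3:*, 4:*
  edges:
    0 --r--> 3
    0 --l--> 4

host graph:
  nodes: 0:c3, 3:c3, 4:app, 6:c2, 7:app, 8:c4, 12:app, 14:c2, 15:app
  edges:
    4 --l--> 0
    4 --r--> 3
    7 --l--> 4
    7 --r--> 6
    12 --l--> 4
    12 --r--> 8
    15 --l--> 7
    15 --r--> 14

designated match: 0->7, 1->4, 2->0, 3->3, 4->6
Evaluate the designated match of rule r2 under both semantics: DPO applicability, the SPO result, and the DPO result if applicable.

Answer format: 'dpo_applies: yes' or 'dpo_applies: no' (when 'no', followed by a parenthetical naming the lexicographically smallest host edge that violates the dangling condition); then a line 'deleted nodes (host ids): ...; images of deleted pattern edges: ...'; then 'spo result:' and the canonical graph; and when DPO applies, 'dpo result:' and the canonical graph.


dpo_applies: no
(the rule deletes node 4, which keeps host edge (12,4,l) outside the match image — the dangling condition fails, DPO blocks; SPO proceeds and side-deletes such edges)
deleted nodes (host ids): 0, 4; images of deleted pattern edges: (4,0,l); (4,3,r); (7,4,l); (7,6,r)
spo result:
nodes: 3:c3, 6:c2, 7:app, 8:c4, 12:app, 14:c2, 15:app, 16:app
edges: (7,3,l); (7,16,r); (12,8,r); (15,7,l); (15,14,r); (16,6,l); (16,6,r)


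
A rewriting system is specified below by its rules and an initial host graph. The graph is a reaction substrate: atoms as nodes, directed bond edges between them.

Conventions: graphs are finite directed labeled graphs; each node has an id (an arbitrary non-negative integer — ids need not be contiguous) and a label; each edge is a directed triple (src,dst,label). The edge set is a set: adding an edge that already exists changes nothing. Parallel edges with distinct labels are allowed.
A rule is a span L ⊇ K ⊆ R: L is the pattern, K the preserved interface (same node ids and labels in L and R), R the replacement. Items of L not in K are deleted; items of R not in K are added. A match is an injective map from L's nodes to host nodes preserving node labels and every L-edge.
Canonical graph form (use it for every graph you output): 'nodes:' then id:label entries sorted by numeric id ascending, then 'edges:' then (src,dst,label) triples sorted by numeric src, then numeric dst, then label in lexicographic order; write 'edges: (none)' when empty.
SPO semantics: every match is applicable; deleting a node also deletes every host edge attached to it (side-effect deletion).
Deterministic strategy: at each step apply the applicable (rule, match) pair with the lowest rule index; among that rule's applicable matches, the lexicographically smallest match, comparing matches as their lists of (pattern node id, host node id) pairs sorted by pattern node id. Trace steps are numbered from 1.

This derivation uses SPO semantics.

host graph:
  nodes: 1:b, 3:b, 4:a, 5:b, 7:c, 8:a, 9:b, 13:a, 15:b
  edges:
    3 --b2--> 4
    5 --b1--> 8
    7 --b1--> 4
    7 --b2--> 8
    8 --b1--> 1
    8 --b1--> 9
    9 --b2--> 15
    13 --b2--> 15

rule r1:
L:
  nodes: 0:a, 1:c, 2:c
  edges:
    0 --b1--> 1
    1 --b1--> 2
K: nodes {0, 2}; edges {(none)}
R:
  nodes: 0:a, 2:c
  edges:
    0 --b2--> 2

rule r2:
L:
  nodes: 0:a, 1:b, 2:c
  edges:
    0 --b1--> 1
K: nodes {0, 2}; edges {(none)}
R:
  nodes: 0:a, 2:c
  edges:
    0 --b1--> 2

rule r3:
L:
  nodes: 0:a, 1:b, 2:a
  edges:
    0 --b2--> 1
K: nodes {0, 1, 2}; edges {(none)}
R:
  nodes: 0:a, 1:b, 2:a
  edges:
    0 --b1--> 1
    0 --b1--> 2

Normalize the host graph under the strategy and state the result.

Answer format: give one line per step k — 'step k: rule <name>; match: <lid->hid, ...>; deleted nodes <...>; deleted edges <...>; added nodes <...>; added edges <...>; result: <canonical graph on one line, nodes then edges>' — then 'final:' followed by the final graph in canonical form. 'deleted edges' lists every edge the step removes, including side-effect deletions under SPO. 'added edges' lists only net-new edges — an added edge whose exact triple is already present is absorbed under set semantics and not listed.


step 1: rule r2; match: 0->8, 1->1, 2->7; deleted nodes 1; deleted edges (8,1,b1); added nodes (none); added edges (8,7,b1); result: nodes: 3:b, 4:a, 5:b, 7:c, 8:a, 9:b, 13:a, 15:b edges: (3,4,b2); (5,8,b1); (7,4,b1); (7,8,b2); (8,7,b1); (8,9,b1); (9,15,b2); (13,15,b2)
step 2: rule r2; match: 0->8, 1->9, 2->7; deleted nodes 9; deleted edges (8,9,b1); (9,15,b2); added nodes (none); added edges (none); result: nodes: 3:b, 4:a, 5:b, 7:c, 8:a, 13:a, 15:b edges: (3,4,b2); (5,8,b1); (7,4,b1); (7,8,b2); (8,7,b1); (13,15,b2)
step 3: rule r3; match: 0->13, 1->15, 2->4; deleted nodes (none); deleted edges (13,15,b2); added nodes (none); added edges (13,4,b1); (13,15,b1); result: nodes: 3:b, 4:a, 5:b, 7:c, 8:a, 13:a, 15:b edges: (3,4,b2); (5,8,b1); (7,4,b1); (7,8,b2); (8,7,b1); (13,4,b1); (13,15,b1)
step 4: rule r2; match: 0->13, 1->15, 2->7; deleted nodes 15; deleted edges (13,15,b1); added nodes (none); added edges (13,7,b1); result: nodes: 3:b, 4:a, 5:b, 7:c, 8:a, 13:a edges: (3,4,b2); (5,8,b1); (7,4,b1); (7,8,b2); (8,7,b1); (13,4,b1); (13,7,b1)
final:
nodes: 3:b, 4:a, 5:b, 7:c, 8:a, 13:a
edges: (3,4,b2); (5,8,b1); (7,4,b1); (7,8,b2); (8,7,b1); (13,4,b1); (13,7,b1)


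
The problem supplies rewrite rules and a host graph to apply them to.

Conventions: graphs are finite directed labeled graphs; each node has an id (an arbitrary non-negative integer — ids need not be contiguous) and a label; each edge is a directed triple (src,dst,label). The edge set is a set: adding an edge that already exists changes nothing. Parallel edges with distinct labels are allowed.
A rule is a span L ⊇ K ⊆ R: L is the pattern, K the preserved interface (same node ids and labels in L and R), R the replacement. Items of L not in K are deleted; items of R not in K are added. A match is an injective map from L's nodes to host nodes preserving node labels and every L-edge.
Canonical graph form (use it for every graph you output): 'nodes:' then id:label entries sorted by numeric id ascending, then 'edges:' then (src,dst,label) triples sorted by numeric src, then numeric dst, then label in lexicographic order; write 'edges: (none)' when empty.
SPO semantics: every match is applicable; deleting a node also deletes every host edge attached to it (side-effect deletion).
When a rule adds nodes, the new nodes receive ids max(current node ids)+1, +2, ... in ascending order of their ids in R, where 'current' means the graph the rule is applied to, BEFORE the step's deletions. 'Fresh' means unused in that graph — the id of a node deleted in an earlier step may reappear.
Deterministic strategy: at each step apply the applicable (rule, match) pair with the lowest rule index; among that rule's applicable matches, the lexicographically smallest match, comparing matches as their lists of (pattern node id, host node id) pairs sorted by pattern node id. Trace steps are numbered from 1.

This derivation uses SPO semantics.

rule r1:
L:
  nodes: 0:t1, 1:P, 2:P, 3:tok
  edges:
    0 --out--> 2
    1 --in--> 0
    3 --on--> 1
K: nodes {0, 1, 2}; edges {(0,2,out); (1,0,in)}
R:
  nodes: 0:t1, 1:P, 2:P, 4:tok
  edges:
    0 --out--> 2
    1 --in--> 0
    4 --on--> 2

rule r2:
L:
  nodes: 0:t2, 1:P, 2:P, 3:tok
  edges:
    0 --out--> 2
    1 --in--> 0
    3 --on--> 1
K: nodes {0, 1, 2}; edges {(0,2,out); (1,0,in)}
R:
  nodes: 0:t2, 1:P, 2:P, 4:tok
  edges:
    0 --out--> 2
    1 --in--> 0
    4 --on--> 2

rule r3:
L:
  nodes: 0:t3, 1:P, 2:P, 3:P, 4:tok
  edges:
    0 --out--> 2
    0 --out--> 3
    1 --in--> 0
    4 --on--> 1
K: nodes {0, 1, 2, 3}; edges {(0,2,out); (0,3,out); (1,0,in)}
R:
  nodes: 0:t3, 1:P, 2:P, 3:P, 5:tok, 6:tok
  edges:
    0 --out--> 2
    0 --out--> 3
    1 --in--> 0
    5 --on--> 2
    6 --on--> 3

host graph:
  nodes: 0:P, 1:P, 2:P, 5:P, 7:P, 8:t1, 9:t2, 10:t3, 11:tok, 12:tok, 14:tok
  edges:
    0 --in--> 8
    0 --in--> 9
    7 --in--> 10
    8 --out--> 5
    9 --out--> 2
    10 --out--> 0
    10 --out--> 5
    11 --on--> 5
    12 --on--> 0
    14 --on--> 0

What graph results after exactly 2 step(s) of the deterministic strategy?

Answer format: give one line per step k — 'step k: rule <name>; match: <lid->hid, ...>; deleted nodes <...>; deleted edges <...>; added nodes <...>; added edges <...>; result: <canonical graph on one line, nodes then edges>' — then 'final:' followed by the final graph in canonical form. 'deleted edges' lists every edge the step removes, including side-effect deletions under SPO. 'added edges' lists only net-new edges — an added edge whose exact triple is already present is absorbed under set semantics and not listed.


step 1: rule r1; match: 0->8, 1->0, 2->5, 3->12; deleted nodes 12; deleted edges (12,0,on); added nodes 15; added edges (15,5,on); result: nodes: 0:P, 1:P, 2:P, 5:P, 7:P, 8:t1, 9:t2, 10:t3, 11:tok, 14:tok, 15:tok edges: (0,8,in); (0,9,in); (7,10,in); (8,5,out); (9,2,out); (10,0,out); (10,5,out); (11,5,on); (14,0,on); (15,5,on)
step 2: rule r1; match: 0->8, 1->0, 2->5, 3->14; deleted nodes 14; deleted edges (14,0,on); added nodes 16; added edges (16,5,on); result: nodes: 0:P, 1:P, 2:P, 5:P, 7:P, 8:t1, 9:t2, 10:t3, 11:tok, 15:tok, 16:tok edges: (0,8,in); (0,9,in); (7,10,in); (8,5,out); (9,2,out); (10,0,out); (10,5,out); (11,5,on); (15,5,on); (16,5,on)
final:
nodes: 0:P, 1:P, 2:P, 5:P, 7:P, 8:t1, 9:t2, 10:t3, 11:tok, 15:tok, 16:tok
edges: (0,8,in); (0,9,in); (7,10,in); (8,5,out); (9,2,out); (10,0,out); (10,5,out); (11,5,on); (15,5,on); (16,5,on)


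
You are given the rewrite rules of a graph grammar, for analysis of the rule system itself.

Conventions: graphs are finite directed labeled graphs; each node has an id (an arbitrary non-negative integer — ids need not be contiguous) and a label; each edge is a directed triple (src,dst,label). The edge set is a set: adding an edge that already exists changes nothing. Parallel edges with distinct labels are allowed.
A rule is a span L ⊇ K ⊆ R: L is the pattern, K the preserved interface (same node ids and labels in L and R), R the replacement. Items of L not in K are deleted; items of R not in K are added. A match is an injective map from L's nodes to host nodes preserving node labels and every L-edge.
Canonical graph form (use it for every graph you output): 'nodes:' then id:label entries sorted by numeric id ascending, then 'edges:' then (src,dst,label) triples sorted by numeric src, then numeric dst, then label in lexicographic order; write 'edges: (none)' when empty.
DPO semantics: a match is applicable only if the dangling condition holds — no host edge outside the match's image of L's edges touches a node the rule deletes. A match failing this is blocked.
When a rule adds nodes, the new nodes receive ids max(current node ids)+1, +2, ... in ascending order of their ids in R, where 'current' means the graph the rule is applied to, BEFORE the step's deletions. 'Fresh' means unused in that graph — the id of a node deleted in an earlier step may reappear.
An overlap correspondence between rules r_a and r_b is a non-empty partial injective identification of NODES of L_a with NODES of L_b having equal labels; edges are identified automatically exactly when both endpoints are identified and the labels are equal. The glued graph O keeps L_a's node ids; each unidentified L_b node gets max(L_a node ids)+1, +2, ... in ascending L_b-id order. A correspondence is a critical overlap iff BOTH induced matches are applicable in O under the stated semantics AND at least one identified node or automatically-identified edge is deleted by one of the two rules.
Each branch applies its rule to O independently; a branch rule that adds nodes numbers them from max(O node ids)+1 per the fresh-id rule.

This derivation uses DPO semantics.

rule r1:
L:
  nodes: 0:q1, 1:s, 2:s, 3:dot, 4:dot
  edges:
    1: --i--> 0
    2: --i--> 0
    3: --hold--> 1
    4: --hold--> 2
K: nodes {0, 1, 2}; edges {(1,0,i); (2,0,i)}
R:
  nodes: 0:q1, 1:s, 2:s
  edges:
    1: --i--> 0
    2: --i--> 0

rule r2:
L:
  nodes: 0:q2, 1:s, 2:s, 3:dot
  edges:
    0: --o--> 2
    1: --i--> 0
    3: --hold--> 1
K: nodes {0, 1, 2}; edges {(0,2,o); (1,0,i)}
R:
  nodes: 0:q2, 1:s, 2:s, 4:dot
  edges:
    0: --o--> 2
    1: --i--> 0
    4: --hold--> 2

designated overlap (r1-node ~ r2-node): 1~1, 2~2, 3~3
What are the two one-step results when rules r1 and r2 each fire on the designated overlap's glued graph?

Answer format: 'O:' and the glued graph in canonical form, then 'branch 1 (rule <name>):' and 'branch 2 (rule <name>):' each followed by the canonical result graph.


O:
nodes: 0:q1, 1:s, 2:s, 3:dot, 4:dot, 5:q2
edges: (1,0,i); (1,5,i); (2,0,i); (3,1,hold); (4,2,hold); (5,2,o)
branch 1 (rule r1):
nodes: 0:q1, 1:s, 2:s, 5:q2
edges: (1,0,i); (1,5,i); (2,0,i); (5,2,o)
branch 2 (rule r2):
nodes: 0:q1, 1:s, 2:s, 4:dot, 5:q2, 6:dot
edges: (1,0,i); (1,5,i); (2,0,i); (4,2,hold); (5,2,o); (6,2,hold)


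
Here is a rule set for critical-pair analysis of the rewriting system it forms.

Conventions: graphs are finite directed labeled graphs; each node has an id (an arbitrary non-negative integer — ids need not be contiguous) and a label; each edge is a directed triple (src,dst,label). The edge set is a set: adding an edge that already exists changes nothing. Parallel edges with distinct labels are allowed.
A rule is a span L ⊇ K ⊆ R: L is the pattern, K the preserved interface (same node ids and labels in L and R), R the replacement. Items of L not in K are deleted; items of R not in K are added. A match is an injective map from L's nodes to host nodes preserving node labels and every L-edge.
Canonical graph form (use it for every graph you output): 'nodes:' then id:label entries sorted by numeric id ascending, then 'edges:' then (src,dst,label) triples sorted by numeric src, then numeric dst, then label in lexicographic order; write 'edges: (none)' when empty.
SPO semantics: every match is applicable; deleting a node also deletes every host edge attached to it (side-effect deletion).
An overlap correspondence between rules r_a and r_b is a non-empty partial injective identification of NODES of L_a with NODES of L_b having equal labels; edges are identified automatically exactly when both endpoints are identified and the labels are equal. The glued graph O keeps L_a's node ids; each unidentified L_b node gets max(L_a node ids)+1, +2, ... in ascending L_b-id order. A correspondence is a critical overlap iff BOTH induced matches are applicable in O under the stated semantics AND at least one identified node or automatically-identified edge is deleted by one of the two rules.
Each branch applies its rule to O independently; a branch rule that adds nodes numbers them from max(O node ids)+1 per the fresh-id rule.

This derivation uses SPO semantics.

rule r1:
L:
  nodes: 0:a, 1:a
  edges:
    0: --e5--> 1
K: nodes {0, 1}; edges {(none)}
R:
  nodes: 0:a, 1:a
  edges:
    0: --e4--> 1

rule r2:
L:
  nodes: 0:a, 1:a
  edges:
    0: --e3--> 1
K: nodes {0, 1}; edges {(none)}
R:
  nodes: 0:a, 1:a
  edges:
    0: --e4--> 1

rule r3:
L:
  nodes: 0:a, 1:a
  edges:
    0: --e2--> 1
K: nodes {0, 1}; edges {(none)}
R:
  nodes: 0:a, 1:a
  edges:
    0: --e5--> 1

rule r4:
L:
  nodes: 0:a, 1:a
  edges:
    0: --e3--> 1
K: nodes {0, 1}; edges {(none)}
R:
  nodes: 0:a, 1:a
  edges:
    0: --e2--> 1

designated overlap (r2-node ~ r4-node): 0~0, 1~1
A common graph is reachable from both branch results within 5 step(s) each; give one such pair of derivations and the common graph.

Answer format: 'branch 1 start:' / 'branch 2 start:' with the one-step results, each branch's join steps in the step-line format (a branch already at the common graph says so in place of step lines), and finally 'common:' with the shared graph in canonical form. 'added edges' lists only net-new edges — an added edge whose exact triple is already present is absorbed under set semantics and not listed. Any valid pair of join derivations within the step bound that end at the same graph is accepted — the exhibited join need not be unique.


branch 1 start:
nodes: 0:a, 1:a
edges: (0,1,e4)
branch 2 start:
nodes: 0:a, 1:a
edges: (0,1,e2)
branch 1: already at the common graph (0 steps)
branch 2 step 1: rule r3; match: 0->0, 1->1; deleted nodes (none); deleted edges (0,1,e2); added nodes (none); added edges (0,1,e5); result: nodes: 0:a, 1:a edges: (0,1,e5)
branch 2 step 2: rule r1; match: 0->0, 1->1; deleted nodes (none); deleted edges (0,1,e5); added nodes (none); added edges (0,1,e4); result: nodes: 0:a, 1:a edges: (0,1,e4)
common:
nodes: 0:a, 1:a
edges: (0,1,e4)


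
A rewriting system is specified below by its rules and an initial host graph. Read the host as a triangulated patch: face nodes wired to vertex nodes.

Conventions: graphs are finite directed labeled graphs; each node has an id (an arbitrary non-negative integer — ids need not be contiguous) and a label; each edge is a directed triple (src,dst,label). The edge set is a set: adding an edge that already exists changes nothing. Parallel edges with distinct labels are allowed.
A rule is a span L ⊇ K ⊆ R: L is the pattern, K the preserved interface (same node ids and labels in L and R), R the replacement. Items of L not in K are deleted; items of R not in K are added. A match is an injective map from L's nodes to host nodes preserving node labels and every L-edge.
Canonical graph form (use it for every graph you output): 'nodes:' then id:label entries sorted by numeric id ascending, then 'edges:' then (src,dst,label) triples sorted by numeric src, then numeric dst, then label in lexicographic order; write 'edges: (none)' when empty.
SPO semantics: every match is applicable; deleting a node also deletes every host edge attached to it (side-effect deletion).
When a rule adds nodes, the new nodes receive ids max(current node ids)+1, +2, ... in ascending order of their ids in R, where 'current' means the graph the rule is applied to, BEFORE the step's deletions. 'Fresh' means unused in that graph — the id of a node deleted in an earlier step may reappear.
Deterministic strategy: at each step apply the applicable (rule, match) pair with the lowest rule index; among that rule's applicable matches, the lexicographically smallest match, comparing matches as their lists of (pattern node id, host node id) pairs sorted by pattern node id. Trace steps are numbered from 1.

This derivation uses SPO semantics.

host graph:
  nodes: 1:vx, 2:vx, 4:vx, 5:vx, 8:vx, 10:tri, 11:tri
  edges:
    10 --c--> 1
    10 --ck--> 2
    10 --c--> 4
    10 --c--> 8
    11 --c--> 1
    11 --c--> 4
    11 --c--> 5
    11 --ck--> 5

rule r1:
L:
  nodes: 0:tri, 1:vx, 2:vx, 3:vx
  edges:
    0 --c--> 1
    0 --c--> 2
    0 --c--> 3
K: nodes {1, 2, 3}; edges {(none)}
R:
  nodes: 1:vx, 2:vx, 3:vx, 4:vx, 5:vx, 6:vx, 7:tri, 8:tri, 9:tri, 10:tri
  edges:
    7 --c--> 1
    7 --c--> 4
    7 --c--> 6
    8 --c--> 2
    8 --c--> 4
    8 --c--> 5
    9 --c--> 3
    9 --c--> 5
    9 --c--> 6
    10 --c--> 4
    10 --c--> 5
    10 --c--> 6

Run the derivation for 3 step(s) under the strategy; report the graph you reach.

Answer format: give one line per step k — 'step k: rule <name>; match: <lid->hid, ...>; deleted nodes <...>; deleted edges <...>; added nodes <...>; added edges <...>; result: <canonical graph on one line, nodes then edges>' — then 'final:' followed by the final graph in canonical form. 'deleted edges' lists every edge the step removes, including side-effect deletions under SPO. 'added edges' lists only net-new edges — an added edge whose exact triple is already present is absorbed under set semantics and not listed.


step 1: rule r1; match: 0->10, 1->1, 2->4, 3->8; deleted nodes 10; deleted edges (10,1,c); (10,2,ck); (10,4,c); (10,8,c); added nodes 12, 13, 14, 15, 16, 17, 18; added edges (15,1,c); (15,12,c); (15,14,c); (16,4,c); (16,12,c); (16,13,c); (17,8,c); (17,13,c); (17,14,c); (18,12,c); (18,13,c); (18,14,c); result: nodes: 1:vx, 2:vx, 4:vx, 5:vx, 8:vx, 11:tri, 12:vx, 13:vx, 14:vx, 15:tri, 16:tri, 17:tri, 18:tri edges: (11,1,c); (11,4,c); (11,5,c); (11,5,ck); (15,1,c); (15,12,c); (15,14,c); (16,4,c); (16,12,c); (16,13,c); (17,8,c); (17,13,c); (17,14,c); (18,12,c); (18,13,c); (18,14,c)
step 2: rule r1; match: 0->11, 1->1, 2->4, 3->5; deleted nodes 11; deleted edges (11,1,c); (11,4,c); (11,5,c); (11,5,ck); added nodes 19, 20, 21, 22, 23, 24, 25; added edges (22,1,c); (22,19,c); (22,21,c); (23,4,c); (23,19,c); (23,20,c); (24,5,c); (24,20,c); (24,21,c); (25,19,c); (25,20,c); (25,21,c); result: nodes: 1:vx, 2:vx, 4:vx, 5:vx, 8:vx, 12:vx, 13:vx, 14:vx, 15:tri, 16:tri, 17:tri, 18:tri, 19:vx, 20:vx, 21:vx, 22:tri, 23:tri, 24:tri, 25:tri edges: (15,1,c); (15,12,c); (15,14,c); (16,4,c); (16,12,c); (16,13,c); (17,8,c); (17,13,c); (17,14,c); (18,12,c); (18,13,c); (18,14,c); (22,1,c); (22,19,c); (22,21,c); (23,4,c); (23,19,c); (23,20,c); (24,5,c); (24,20,c); (24,21,c); (25,19,c); (25,20,c); (25,21,c)
step 3: rule r1; match: 0->15, 1->1, 2->12, 3->14; deleted nodes 15; deleted edges (15,1,c); (15,12,c); (15,14,c); added nodes 26, 27, 28, 29, 30, 31, 32; added edges (29,1,c); (29,26,c); (29,28,c); (30,12,c); (30,26,c); (30,27,c); (31,14,c); (31,27,c); (31,28,c); (32,26,c); (32,27,c); (32,28,c); result: nodes: 1:vx, 2:vx, 4:vx, 5:vx, 8:vx, 12:vx, 13:vx, 14:vx, 16:tri, 17:tri, 18:tri, 19:vx, 20:vx, 21:vx, 22:tri, 23:tri, 24:tri, 25:tri, 26:vx, 27:vx, 28:vx, 29:tri, 30:tri, 31:tri, 32:tri edges: (16,4,c); (16,12,c); (16,13,c); (17,8,c); (17,13,c); (17,14,c); (18,12,c); (18,13,c); (18,14,c); (22,1,c); (22,19,c); (22,21,c); (23,4,c); (23,19,c); (23,20,c); (24,5,c); (24,20,c); (24,21,c); (25,19,c); (25,20,c); (25,21,c); (29,1,c); (29,26,c); (29,28,c); (30,12,c); (30,26,c); (30,27,c); (31,14,c); (31,27,c); (31,28,c); (32,26,c); (32,27,c); (32,28,c)
final:
nodes: 1:vx, 2:vx, 4:vx, 5:vx, 8:vx, 12:vx, 13:vx, 14:vx, 16:tri, 17:tri, 18:tri, 19:vx, 20:vx, 21:vx, 22:tri, 23:tri, 24:tri, 25:tri, 26:vx, 27:vx, 28:vx, 29:tri, 30:tri, 31:tri, 32:tri
edges: (16,4,c); (16,12,c); (16,13,c); (17,8,c); (17,13,c); (17,14,c); (18,12,c); (18,13,c); (18,14,c); (22,1,c); (22,19,c); (22,21,c); (23,4,c); (23,19,c); (23,20,c); (24,5,c); (24,20,c); (24,21,c); (25,19,c); (25,20,c); (25,21,c); (29,1,c); (29,26,c); (29,28,c); (30,12,c); (30,26,c); (30,27,c); (31,14,c); (31,27,c); (31,28,c); (32,26,c); (32,27,c); (32,28,c)


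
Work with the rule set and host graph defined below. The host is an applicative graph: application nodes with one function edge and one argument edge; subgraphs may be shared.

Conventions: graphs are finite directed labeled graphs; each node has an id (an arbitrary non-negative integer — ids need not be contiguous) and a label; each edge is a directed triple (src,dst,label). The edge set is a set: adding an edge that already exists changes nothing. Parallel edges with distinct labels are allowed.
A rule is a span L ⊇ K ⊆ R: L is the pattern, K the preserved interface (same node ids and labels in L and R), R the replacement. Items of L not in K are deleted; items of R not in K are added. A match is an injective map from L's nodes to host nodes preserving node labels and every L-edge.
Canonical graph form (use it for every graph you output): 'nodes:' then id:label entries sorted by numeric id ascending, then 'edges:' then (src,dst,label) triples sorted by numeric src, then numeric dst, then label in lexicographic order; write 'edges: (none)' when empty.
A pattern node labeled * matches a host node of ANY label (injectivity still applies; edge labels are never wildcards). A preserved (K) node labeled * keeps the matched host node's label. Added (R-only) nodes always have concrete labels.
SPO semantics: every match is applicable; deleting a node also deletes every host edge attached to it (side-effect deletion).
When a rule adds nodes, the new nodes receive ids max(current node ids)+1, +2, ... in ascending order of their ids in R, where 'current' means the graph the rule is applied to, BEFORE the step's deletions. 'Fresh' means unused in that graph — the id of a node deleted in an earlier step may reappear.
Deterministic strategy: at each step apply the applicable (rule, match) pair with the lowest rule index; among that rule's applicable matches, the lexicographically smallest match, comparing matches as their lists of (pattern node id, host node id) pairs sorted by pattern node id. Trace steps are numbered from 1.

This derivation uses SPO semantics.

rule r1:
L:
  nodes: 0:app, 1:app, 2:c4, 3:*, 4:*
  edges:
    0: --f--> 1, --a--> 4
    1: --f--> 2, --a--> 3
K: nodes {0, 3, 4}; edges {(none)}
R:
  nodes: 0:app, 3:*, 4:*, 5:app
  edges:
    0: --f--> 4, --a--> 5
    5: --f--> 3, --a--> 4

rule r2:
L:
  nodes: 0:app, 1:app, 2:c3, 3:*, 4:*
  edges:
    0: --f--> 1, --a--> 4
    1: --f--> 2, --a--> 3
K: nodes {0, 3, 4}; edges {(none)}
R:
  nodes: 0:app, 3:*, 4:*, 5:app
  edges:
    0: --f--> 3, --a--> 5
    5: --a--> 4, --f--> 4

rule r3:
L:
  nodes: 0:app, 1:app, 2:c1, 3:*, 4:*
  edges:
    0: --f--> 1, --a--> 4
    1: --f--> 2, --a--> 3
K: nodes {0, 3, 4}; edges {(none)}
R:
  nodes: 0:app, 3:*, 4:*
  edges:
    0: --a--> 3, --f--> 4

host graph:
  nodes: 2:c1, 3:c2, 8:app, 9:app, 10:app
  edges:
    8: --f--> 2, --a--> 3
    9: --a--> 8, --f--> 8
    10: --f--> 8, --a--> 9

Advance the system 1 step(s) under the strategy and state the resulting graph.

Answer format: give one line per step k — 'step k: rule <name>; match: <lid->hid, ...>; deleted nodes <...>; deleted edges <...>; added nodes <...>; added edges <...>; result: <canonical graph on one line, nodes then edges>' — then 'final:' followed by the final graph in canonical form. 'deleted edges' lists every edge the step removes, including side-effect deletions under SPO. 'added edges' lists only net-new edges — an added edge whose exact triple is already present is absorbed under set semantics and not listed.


step 1: rule r3; match: 0->10, 1->8, 2->2, 3->3, 4->9; deleted nodes 2, 8; deleted edges (8,2,f); (8,3,a); (9,8,a); (9,8,f); (10,8,f); (10,9,a); added nodes (none); added edges (10,3,a); (10,9,f); result: nodes: 3:c2, 9:app, 10:app edges: (10,3,a); (10,9,f)
final:
nodes: 3:c2, 9:app, 10:app
edges: (10,3,a); (10,9,f)


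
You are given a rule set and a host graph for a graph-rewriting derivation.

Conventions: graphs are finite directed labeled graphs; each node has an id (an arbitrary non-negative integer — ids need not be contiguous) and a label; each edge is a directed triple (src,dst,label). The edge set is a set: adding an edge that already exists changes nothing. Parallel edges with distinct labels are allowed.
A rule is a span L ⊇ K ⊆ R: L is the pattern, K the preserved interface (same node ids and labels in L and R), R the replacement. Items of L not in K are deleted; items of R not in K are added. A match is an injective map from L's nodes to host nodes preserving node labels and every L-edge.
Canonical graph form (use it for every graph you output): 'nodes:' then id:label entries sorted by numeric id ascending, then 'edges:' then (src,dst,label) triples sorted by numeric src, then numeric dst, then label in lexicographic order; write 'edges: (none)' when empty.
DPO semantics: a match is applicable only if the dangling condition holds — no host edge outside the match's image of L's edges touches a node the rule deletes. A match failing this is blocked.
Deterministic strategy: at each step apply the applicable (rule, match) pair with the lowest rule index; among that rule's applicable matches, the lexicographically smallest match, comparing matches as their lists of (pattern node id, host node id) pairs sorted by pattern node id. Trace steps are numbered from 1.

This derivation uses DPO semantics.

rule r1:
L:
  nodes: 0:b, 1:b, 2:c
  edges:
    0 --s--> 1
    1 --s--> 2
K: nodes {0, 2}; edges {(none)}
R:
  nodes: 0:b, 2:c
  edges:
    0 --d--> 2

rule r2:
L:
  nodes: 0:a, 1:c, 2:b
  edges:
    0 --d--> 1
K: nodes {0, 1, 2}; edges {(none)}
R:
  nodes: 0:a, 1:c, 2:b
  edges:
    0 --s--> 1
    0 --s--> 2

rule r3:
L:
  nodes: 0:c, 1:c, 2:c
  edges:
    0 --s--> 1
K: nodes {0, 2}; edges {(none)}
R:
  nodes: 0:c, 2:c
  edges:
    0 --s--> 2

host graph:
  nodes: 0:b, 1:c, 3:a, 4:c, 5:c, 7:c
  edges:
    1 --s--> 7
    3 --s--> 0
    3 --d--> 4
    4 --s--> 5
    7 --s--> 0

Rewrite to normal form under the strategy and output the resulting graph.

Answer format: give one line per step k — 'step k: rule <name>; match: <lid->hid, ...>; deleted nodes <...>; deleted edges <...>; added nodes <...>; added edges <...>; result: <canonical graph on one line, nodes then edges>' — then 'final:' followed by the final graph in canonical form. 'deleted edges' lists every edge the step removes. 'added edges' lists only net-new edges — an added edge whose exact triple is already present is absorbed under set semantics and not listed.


step 1: rule r2; match: 0->3, 1->4, 2->0; deleted nodes (none); deleted edges (3,4,d); added nodes (none); added edges (3,4,s); result: nodes: 0:b, 1:c, 3:a, 4:c, 5:c, 7:c edges: (1,7,s); (3,0,s); (3,4,s); (4,5,s); (7,0,s)
step 2: rule r3; match: 0->4, 1->5, 2->1; deleted nodes 5; deleted edges (4,5,s); added nodes (none); added edges (4,1,s); result: nodes: 0:b, 1:c, 3:a, 4:c, 7:c edges: (1,7,s); (3,0,s); (3,4,s); (4,1,s); (7,0,s)
final:
nodes: 0:b, 1:c, 3:a, 4:c, 7:c
edges: (1,7,s); (3,0,s); (3,4,s); (4,1,s); (7,0,s)


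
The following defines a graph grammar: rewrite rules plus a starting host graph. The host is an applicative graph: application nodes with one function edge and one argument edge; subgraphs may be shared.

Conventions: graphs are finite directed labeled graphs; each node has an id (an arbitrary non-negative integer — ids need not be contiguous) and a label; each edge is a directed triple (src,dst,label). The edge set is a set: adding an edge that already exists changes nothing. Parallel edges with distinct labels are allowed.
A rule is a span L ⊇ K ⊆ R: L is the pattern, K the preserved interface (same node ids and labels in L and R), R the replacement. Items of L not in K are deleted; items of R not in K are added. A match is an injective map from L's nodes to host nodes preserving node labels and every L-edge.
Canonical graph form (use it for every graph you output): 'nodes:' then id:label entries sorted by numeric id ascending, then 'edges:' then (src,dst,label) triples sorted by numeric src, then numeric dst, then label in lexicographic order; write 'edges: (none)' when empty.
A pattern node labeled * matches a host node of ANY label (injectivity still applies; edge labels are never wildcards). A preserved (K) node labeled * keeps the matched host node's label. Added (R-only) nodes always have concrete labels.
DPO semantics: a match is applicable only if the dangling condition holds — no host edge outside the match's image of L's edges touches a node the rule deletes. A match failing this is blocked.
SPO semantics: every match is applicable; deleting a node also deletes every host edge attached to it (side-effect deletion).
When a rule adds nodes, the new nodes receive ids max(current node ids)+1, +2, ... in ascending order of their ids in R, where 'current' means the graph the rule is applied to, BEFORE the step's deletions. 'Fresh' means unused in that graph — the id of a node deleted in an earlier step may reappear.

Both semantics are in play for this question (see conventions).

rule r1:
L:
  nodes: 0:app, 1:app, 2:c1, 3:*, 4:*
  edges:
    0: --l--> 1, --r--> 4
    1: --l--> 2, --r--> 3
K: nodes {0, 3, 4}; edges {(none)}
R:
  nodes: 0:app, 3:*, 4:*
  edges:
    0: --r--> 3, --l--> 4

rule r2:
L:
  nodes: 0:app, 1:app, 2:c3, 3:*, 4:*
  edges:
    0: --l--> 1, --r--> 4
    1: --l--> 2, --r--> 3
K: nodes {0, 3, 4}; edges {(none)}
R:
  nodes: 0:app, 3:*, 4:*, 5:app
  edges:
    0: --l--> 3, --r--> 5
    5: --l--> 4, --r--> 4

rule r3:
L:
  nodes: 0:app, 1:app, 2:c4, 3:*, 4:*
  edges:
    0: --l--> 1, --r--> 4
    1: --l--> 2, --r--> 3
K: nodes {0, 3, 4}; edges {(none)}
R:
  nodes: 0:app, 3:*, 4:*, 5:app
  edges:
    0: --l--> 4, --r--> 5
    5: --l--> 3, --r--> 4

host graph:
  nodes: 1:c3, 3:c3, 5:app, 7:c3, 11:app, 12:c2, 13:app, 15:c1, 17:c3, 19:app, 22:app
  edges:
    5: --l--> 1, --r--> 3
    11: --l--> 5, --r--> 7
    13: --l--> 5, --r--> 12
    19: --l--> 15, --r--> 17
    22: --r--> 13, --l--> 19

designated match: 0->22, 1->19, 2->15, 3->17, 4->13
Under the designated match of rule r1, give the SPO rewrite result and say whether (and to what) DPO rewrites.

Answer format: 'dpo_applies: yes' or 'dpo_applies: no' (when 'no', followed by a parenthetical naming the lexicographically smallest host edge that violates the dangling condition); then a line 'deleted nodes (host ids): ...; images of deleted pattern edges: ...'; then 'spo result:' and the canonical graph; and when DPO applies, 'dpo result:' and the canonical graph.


dpo_applies: yes
deleted nodes (host ids): 15, 19; images of deleted pattern edges: (19,15,l); (19,17,r); (22,13,r); (22,19,l)
spo result:
nodes: 1:c3, 3:c3, 5:app, 7:c3, 11:app, 12:c2, 13:app, 17:c3, 22:app
edges: (5,1,l); (5,3,r); (11,5,l); (11,7,r); (13,5,l); (13,12,r); (22,13,l); (22,17,r)
dpo result:
nodes: 1:c3, 3:c3, 5:app, 7:c3, 11:app, 12:c2, 13:app, 17:c3, 22:app
edges: (5,1,l); (5,3,r); (11,5,l); (11,7,r); (13,5,l); (13,12,r); (22,13,l); (22,17,r)


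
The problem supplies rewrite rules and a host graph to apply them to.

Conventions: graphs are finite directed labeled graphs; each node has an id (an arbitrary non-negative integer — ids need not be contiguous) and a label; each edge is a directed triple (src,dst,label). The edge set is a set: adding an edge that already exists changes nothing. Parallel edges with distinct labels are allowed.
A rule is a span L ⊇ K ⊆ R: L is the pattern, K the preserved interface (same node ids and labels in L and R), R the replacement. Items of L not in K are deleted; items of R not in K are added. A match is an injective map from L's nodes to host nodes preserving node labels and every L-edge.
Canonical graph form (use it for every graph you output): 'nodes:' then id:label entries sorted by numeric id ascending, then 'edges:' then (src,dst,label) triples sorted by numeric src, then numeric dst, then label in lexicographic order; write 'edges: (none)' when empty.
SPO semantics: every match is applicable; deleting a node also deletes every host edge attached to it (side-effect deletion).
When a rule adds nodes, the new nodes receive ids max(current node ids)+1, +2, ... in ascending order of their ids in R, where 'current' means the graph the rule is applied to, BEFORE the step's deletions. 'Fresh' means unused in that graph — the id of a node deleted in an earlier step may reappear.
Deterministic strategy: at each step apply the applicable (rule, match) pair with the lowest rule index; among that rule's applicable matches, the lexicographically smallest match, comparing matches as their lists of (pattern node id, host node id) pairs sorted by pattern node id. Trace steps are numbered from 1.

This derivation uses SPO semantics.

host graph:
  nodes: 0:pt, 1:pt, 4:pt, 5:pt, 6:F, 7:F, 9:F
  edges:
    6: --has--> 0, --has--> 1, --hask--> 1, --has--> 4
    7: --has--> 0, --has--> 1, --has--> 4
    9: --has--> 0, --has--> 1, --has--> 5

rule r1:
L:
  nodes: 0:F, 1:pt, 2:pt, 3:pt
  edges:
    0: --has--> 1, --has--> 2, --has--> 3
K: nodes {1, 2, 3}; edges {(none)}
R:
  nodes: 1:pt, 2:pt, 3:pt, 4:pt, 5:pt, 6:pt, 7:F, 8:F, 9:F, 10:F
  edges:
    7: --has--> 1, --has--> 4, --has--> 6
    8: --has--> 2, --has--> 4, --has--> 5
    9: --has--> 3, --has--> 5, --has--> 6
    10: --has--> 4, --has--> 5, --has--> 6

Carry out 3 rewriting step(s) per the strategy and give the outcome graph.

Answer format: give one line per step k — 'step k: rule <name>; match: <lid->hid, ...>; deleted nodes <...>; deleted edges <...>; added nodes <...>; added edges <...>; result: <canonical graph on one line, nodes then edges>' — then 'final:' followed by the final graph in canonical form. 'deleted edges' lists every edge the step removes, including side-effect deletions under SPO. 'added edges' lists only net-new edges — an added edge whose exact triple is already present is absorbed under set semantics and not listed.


step 1: rule r1; match: 0->6, 1->0, 2->1, 3->4; deleted nodes 6; deleted edges (6,0,has); (6,1,has); (6,1,hask); (6,4,has); added nodes 10, 11, 12, 13, 14, 15, 16; added edges (13,0,has); (13,10,has); (13,12,has); (14,1,has); (14,10,has); (14,11,has); (15,4,has); (15,11,has); (15,12,has); (16,10,has); (16,11,has); (16,12,has); result: nodes: 0:pt, 1:pt, 4:pt, 5:pt, 7:F, 9:F, 10:pt, 11:pt, 12:pt, 13:F, 14:F, 15:F, 16:F edges: (7,0,has); (7,1,has); (7,4,has); (9,0,has); (9,1,has); (9,5,has); (13,0,has); (13,10,has); (13,12,has); (14,1,has); (14,10,has); (14,11,has); (15,4,has); (15,11,has); (15,12,has); (16,10,has); (16,11,has); (16,12,has)
step 2: rule r1; match: 0->7, 1->0, 2->1, 3->4; deleted nodes 7; deleted edges (7,0,has); (7,1,has); (7,4,has); added nodes 17, 18, 19, 20, 21, 22, 23; added edges (20,0,has); (20,17,has); (20,19,has); (21,1,has); (21,17,has); (21,18,has); (22,4,has); (22,18,has); (22,19,has); (23,17,has); (23,18,has); (23,19,has); result: nodes: 0:pt, 1:pt, 4:pt, 5:pt, 9:F, 10:pt, 11:pt, 12:pt, 13:F, 14:F, 15:F, 16:F, 17:pt, 18:pt, 19:pt, 20:F, 21:F, 22:F, 23:F edges: (9,0,has); (9,1,has); (9,5,has); (13,0,has); (13,10,has); (13,12,has); (14,1,has); (14,10,has); (14,11,has); (15,4,has); (15,11,has); (15,12,has); (16,10,has); (16,11,has); (16,12,has); (20,0,has); (20,17,has); (20,19,has); (21,1,has); (21,17,has); (21,18,has); (22,4,has); (22,18,has); (22,19,has); (23,17,has); (23,18,has); (23,19,has)
step 3: rule r1; match: 0->9, 1->0, 2->1, 3->5; deleted nodes 9; deleted edges (9,0,has); (9,1,has); (9,5,has); added nodes 24, 25, 26, 27, 28, 29, 30; added edges (27,0,has); (27,24,has); (27,26,has); (28,1,has); (28,24,has); (28,25,has); (29,5,has); (29,25,has); (29,26,has); (30,24,has); (30,25,has); (30,26,has); result: nodes: 0:pt, 1:pt, 4:pt, 5:pt, 10:pt, 11:pt, 12:pt, 13:F, 14:F, 15:F, 16:F, 17:pt, 18:pt, 19:pt, 20:F, 21:F, 22:F, 23:F, 24:pt, 25:pt, 26:pt, 27:F, 28:F, 29:F, 30:F edges: (13,0,has); (13,10,has); (13,12,has); (14,1,has); (14,10,has); (14,11,has); (15,4,has); (15,11,has); (15,12,has); (16,10,has); (16,11,has); (16,12,has); (20,0,has); (20,17,has); (20,19,has); (21,1,has); (21,17,has); (21,18,has); (22,4,has); (22,18,has); (22,19,has); (23,17,has); (23,18,has); (23,19,has); (27,0,has); (27,24,has); (27,26,has); (28,1,has); (28,24,has); (28,25,has); (29,5,has); (29,25,has); (29,26,has); (30,24,has); (30,25,has); (30,26,has)
final:
nodes: 0:pt, 1:pt, 4:pt, 5:pt, 10:pt, 11:pt, 12:pt, 13:F, 14:F, 15:F, 16:F, 17:pt, 18:pt, 19:pt, 20:F, 21:F, 22:F, 23:F, 24:pt, 25:pt, 26:pt, 27:F, 28:F, 29:F, 30:F
edges: (13,0,has); (13,10,has); (13,12,has); (14,1,has); (14,10,has); (14,11,has); (15,4,has); (15,11,has); (15,12,has); (16,10,has); (16,11,has); (16,12,has); (20,0,has); (20,17,has); (20,19,has); (21,1,has); (21,17,has); (21,18,has); (22,4,has); (22,18,has); (22,19,has); (23,17,has); (23,18,has); (23,19,has); (27,0,has); (27,24,has); (27,26,has); (28,1,has); (28,24,has); (28,25,has); (29,5,has); (29,25,has); (29,26,has); (30,24,has); (30,25,has); (30,26,has)
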